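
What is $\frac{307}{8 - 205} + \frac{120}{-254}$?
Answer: $- \frac{50809}{25019} \approx -2.0308$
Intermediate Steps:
$\frac{307}{8 - 205} + \frac{120}{-254} = \frac{307}{-197} + 120 \left(- \frac{1}{254}\right) = 307 \left(- \frac{1}{197}\right) - \frac{60}{127} = - \frac{307}{197} - \frac{60}{127} = - \frac{50809}{25019}$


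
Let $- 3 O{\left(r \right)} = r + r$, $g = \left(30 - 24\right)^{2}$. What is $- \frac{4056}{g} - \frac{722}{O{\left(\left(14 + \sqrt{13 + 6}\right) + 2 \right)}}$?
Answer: $- \frac{9374}{237} - \frac{361 \sqrt{19}}{79} \approx -59.471$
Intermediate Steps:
$g = 36$ ($g = 6^{2} = 36$)
$O{\left(r \right)} = - \frac{2 r}{3}$ ($O{\left(r \right)} = - \frac{r + r}{3} = - \frac{2 r}{3}$)
$- \frac{4056}{g} - \frac{722}{O{\left(\left(14 + \sqrt{13 + 6}\right) + 2 \right)}} = - \frac{4056}{36} - \frac{722}{\left(- \frac{2}{3}\right) \left(\left(14 + \sqrt{13 + 6}\right) + 2\right)} = \left(-4056\right) \frac{1}{36} - \frac{722}{\left(- \frac{2}{3}\right) \left(\left(14 + \sqrt{19}\right) + 2\right)} = - \frac{338}{3} - \frac{722}{\left(- \frac{2}{3}\right) \left(16 + \sqrt{19}\right)} = - \frac{338}{3} - \frac{722}{- \frac{32}{3} - \frac{2 \sqrt{19}}{3}}$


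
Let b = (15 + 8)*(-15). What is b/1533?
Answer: -115/511 ≈ -0.22505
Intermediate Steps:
b = -345 (b = 23*(-15) = -345)
b/1533 = -345/1533 = -345*1/1533 = -115/511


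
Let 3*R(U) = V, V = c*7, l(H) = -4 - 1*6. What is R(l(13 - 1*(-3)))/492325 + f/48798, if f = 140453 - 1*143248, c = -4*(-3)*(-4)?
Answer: -1381513751/24024475350 ≈ -0.057504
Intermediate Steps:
l(H) = -10 (l(H) = -4 - 6 = -10)
c = -48 (c = 12*(-4) = -48)
f = -2795 (f = 140453 - 143248 = -2795)
V = -336 (V = -48*7 = -336)
R(U) = -112 (R(U) = (⅓)*(-336) = -112)
R(l(13 - 1*(-3)))/492325 + f/48798 = -112/492325 - 2795/48798 = -1381513751/24024475350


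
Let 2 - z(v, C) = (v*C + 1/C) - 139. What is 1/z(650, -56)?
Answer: 56/2046297 ≈ 2.7367e-5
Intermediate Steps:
z(v, C) = 141 - 1/C - C*v (z(v, C) = 2 - ((v*C + 1/C) - 139) = 2 - ((C*v + 1/C) - 139) = 2 - ((1/C + C*v) - 139) = 2 - (-139 + 1/C + C*v) = 2 + (139 - 1/C - C*v) = 141 - 1/C - C*v)
1/z(650, -56) = 1/(141 - 1/(-56) - 1*(-56)*650) = 1/(141 - 1*(-1/56) + 36400) = 1/(141 + 1/56 + 36400) = 1/(2046297/56) = 56/2046297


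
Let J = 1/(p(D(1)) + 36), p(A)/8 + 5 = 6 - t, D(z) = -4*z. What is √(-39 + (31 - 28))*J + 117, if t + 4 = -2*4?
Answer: 117 + 3*I/70 ≈ 117.0 + 0.042857*I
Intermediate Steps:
t = -12 (t = -4 - 2*4 = -4 - 8 = -12)
p(A) = 104 (p(A) = -40 + 8*(6 - 1*(-12)) = -40 + 8*(6 + 12) = -40 + 8*18 = -40 + 144 = 104)
J = 1/140 (J = 1/(104 + 36) = 1/140 ≈ 0.0071429)
√(-39 + (31 - 28))*J + 117 = √(-39 + (31 - 28))*(1/140) + 117 = √(-39 + 3)*(1/140) + 117 = √(-36)*(1/140) + 117 = (6*I)*(1/140) + 117 = 3*I/70 + 117 = 117 + 3*I/70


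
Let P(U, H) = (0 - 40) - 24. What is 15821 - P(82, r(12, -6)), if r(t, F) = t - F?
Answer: 15885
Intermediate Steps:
P(U, H) = -64 (P(U, H) = -40 - 24 = -64)
15821 - P(82, r(12, -6)) = 15821 - 1*(-64) = 15821 + 64 = 15885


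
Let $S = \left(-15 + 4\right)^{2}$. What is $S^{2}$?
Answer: $14641$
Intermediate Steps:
$S = 121$ ($S = \left(-11\right)^{2} = 121$)
$S^{2} = 121^{2} = 14641$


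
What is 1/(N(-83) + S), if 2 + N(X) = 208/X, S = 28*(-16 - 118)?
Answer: -83/311790 ≈ -0.00026620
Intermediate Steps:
S = -3752 (S = 28*(-134) = -3752)
N(X) = -2 + 208/X
1/(N(-83) + S) = 1/((-2 + 208/(-83)) - 3752) = 1/((-2 + 208*(-1/83)) - 3752) = 1/((-2 - 208/83) - 3752) = 1/(-374/83 - 3752) = 1/(-311790/83) = -83/311790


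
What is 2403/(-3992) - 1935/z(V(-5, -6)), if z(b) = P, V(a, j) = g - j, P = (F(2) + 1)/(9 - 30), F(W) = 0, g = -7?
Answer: 162212517/3992 ≈ 40634.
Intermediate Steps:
P = -1/21 (P = (0 + 1)/(9 - 30) = 1/(-21) = 1*(-1/21) = -1/21 ≈ -0.047619)
V(a, j) = -7 - j
z(b) = -1/21
2403/(-3992) - 1935/z(V(-5, -6)) = 2403/(-3992) - 1935/(-1/21) = 2403*(-1/3992) - 1935*(-21) = -2403/3992 + 40635 = 162212517/3992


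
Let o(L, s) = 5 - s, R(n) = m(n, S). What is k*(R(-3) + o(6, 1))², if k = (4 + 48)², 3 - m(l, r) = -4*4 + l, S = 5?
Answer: 1827904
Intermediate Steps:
m(l, r) = 19 - l (m(l, r) = 3 - (-4*4 + l) = 3 - (-16 + l) = 3 + (16 - l) = 19 - l)
R(n) = 19 - n
k = 2704 (k = 52² = 2704)
k*(R(-3) + o(6, 1))² = 2704*((19 - 1*(-3)) + (5 - 1*1))² = 2704*((19 + 3) + (5 - 1))² = 2704*(22 + 4)² = 2704*26² = 2704*676 = 1827904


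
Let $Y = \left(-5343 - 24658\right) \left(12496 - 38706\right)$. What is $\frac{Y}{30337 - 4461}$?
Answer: $\frac{393163105}{12938} \approx 30388.0$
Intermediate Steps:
$Y = 786326210$ ($Y = \left(-30001\right) \left(-26210\right) = 786326210$)
$\frac{Y}{30337 - 4461} = \frac{786326210}{30337 - 4461} = \frac{786326210}{25876} = 786326210 \cdot \frac{1}{25876} = \frac{393163105}{12938}$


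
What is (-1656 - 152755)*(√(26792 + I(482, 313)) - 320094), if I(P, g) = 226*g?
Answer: 49426034634 - 154411*√97530 ≈ 4.9378e+10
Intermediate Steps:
(-1656 - 152755)*(√(26792 + I(482, 313)) - 320094) = (-1656 - 152755)*(√(26792 + 226*313) - 320094) = -154411*(√(26792 + 70738) - 320094) = -154411*(√97530 - 320094) = -154411*(-320094 + √97530) = 49426034634 - 154411*√97530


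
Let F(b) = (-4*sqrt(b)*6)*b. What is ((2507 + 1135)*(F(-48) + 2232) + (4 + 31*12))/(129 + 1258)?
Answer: 8129320/1387 + 16782336*I*sqrt(3)/1387 ≈ 5861.1 + 20957.0*I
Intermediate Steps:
F(b) = -24*b**(3/2) (F(b) = (-24*sqrt(b))*b = -24*b**(3/2))
((2507 + 1135)*(F(-48) + 2232) + (4 + 31*12))/(129 + 1258) = ((2507 + 1135)*(-(-4608)*I*sqrt(3) + 2232) + (4 + 31*12))/(129 + 1258) = (3642*(-(-4608)*I*sqrt(3) + 2232) + (4 + 372))/1387 = (3642*(4608*I*sqrt(3) + 2232) + 376)*(1/1387) = (3642*(2232 + 4608*I*sqrt(3)) + 376)*(1/1387) = ((8128944 + 16782336*I*sqrt(3)) + 376)*(1/1387) = (8129320 + 16782336*I*sqrt(3))*(1/1387) = 8129320/1387 + 16782336*I*sqrt(3)/1387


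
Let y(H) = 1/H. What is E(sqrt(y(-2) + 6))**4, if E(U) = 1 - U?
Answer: (2 - sqrt(22))**4/16 ≈ 3.2746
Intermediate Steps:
E(sqrt(y(-2) + 6))**4 = (1 - sqrt(1/(-2) + 6))**4 = (1 - sqrt(-1/2 + 6))**4 = (1 - sqrt(11/2))**4 = (1 - sqrt(22)/2)**4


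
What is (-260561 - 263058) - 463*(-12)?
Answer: -518063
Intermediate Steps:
(-260561 - 263058) - 463*(-12) = -523619 + 5556 = -518063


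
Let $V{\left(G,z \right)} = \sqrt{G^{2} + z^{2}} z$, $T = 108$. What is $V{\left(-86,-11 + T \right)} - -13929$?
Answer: $13929 + 97 \sqrt{16805} \approx 26504.0$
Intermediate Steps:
$V{\left(G,z \right)} = z \sqrt{G^{2} + z^{2}}$
$V{\left(-86,-11 + T \right)} - -13929 = \left(-11 + 108\right) \sqrt{\left(-86\right)^{2} + \left(-11 + 108\right)^{2}} - -13929 = 97 \sqrt{7396 + 97^{2}} + 13929 = 97 \sqrt{7396 + 9409} + 13929 = 97 \sqrt{16805} + 13929 = 13929 + 97 \sqrt{16805}$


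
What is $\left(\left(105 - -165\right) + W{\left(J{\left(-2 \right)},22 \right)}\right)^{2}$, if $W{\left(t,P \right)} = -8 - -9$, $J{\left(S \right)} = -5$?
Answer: $73441$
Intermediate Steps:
$W{\left(t,P \right)} = 1$ ($W{\left(t,P \right)} = -8 + 9 = 1$)
$\left(\left(105 - -165\right) + W{\left(J{\left(-2 \right)},22 \right)}\right)^{2} = \left(\left(105 - -165\right) + 1\right)^{2} = \left(\left(105 + 165\right) + 1\right)^{2} = \left(270 + 1\right)^{2} = 271^{2} = 73441$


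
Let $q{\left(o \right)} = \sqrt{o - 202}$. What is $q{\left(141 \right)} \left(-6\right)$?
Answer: $- 6 i \sqrt{61} \approx - 46.862 i$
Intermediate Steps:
$q{\left(o \right)} = \sqrt{-202 + o}$
$q{\left(141 \right)} \left(-6\right) = \sqrt{-202 + 141} \left(-6\right) = \sqrt{-61} \left(-6\right) = i \sqrt{61} \left(-6\right) = - 6 i \sqrt{61}$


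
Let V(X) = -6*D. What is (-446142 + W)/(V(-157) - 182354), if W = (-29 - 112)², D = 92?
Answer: 426261/182906 ≈ 2.3305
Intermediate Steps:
V(X) = -552 (V(X) = -6*92 = -552)
W = 19881 (W = (-141)² = 19881)
(-446142 + W)/(V(-157) - 182354) = (-446142 + 19881)/(-552 - 182354) = -426261/(-182906) = -426261*(-1/182906) = 426261/182906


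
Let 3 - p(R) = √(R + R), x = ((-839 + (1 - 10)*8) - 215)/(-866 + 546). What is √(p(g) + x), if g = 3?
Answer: √(10430 - 1600*√6)/40 ≈ 2.0172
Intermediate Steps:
x = 563/160 (x = ((-839 - 9*8) - 215)/(-320) = ((-839 - 72) - 215)*(-1/320) = (-911 - 215)*(-1/320) = -1126*(-1/320) = 563/160 ≈ 3.5187)
p(R) = 3 - √2*√R (p(R) = 3 - √(R + R) = 3 - √(2*R) = 3 - √2*√R)
√(p(g) + x) = √((3 - √2*√3) + 563/160) = √((3 - √6) + 563/160) = √(1043/160 - √6)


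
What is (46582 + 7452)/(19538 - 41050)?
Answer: -27017/10756 ≈ -2.5118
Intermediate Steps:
(46582 + 7452)/(19538 - 41050) = 54034/(-21512) = 54034*(-1/21512) = -27017/10756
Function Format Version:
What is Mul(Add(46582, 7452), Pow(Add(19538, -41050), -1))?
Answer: Rational(-27017, 10756) ≈ -2.5118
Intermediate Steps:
Mul(Add(46582, 7452), Pow(Add(19538, -41050), -1)) = Mul(54034, Pow(-21512, -1)) = Mul(54034, Rational(-1, 21512)) = Rational(-27017, 10756)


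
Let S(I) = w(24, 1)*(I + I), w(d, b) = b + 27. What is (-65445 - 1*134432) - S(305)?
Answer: -216957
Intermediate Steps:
w(d, b) = 27 + b
S(I) = 56*I (S(I) = (27 + 1)*(I + I) = 28*(2*I) = 56*I)
(-65445 - 1*134432) - S(305) = (-65445 - 1*134432) - 56*305 = (-65445 - 134432) - 1*17080 = -199877 - 17080 = -216957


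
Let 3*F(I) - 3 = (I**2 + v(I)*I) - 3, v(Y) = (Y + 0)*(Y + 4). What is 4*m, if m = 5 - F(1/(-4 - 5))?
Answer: 43564/2187 ≈ 19.920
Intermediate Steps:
v(Y) = Y*(4 + Y)
F(I) = I**2/3 + I**2*(4 + I)/3 (F(I) = 1 + ((I**2 + (I*(4 + I))*I) - 3)/3 = 1 + ((I**2 + I**2*(4 + I)) - 3)/3 = 1 + (-3 + I**2 + I**2*(4 + I))/3 = 1 + (-1 + I**2/3 + I**2*(4 + I)/3) = I**2/3 + I**2*(4 + I)/3)
m = 10891/2187 (m = 5 - (1/(-4 - 5))**2*(5 + 1/(-4 - 5))/3 = 5 - (1/(-9))**2*(5 + 1/(-9))/3 = 5 - (-1/9)**2*(5 - 1/9)/3 = 5 - 44/(3*81*9) = 5 - 1*44/2187 = 5 - 44/2187 = 10891/2187 ≈ 4.9799)
4*m = 4*(10891/2187) = 43564/2187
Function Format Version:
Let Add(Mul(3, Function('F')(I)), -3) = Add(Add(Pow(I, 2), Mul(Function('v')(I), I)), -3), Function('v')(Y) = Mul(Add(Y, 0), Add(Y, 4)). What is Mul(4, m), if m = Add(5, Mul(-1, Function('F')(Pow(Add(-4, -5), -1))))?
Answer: Rational(43564, 2187) ≈ 19.920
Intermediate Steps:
Function('v')(Y) = Mul(Y, Add(4, Y))
Function('F')(I) = Add(Mul(Rational(1, 3), Pow(I, 2)), Mul(Rational(1, 3), Pow(I, 2), Add(4, I))) (Function('F')(I) = Add(1, Mul(Rational(1, 3), Add(Add(Pow(I, 2), Mul(Mul(I, Add(4, I)), I)), -3))) = Add(1, Mul(Rational(1, 3), Add(Add(Pow(I, 2), Mul(Pow(I, 2), Add(4, I))), -3))) = Add(1, Mul(Rational(1, 3), Add(-3, Pow(I, 2), Mul(Pow(I, 2), Add(4, I))))) = Add(1, Add(-1, Mul(Rational(1, 3), Pow(I, 2)), Mul(Rational(1, 3), Pow(I, 2), Add(4, I)))) = Add(Mul(Rational(1, 3), Pow(I, 2)), Mul(Rational(1, 3), Pow(I, 2), Add(4, I))))
m = Rational(10891, 2187) (m = Add(5, Mul(-1, Mul(Rational(1, 3), Pow(Pow(Add(-4, -5), -1), 2), Add(5, Pow(Add(-4, -5), -1))))) = Add(5, Mul(-1, Mul(Rational(1, 3), Pow(Pow(-9, -1), 2), Add(5, Pow(-9, -1))))) = Add(5, Mul(-1, Mul(Rational(1, 3), Pow(Rational(-1, 9), 2), Add(5, Rational(-1, 9))))) = Add(5, Mul(-1, Mul(Rational(1, 3), Rational(1, 81), Rational(44, 9)))) = Add(5, Mul(-1, Rational(44, 2187))) = Add(5, Rational(-44, 2187)) = Rational(10891, 2187) ≈ 4.9799)
Mul(4, m) = Mul(4, Rational(10891, 2187)) = Rational(43564, 2187)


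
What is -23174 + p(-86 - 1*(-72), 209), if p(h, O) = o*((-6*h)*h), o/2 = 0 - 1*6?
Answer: -9062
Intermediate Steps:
o = -12 (o = 2*(0 - 1*6) = 2*(0 - 6) = 2*(-6) = -12)
p(h, O) = 72*h**2 (p(h, O) = -12*(-6*h)*h = -(-72)*h**2 = 72*h**2)
-23174 + p(-86 - 1*(-72), 209) = -23174 + 72*(-86 - 1*(-72))**2 = -23174 + 72*(-86 + 72)**2 = -23174 + 72*(-14)**2 = -23174 + 72*196 = -23174 + 14112 = -9062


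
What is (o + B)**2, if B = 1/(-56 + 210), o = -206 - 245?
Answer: 4823719209/23716 ≈ 2.0340e+5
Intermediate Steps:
o = -451
B = 1/154 ≈ 0.0064935
(o + B)**2 = (-451 + 1/154)**2 = (-69453/154)**2 = 4823719209/23716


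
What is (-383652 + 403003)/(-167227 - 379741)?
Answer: -19351/546968 ≈ -0.035379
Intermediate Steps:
(-383652 + 403003)/(-167227 - 379741) = 19351/(-546968) = 19351*(-1/546968) = -19351/546968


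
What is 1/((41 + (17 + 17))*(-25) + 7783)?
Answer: 1/5908 ≈ 0.00016926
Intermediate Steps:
1/((41 + (17 + 17))*(-25) + 7783) = 1/((41 + 34)*(-25) + 7783) = 1/(75*(-25) + 7783) = 1/(-1875 + 7783) = 1/5908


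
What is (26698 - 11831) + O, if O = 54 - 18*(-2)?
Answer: 14957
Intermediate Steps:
O = 90 (O = 54 + 36 = 90)
(26698 - 11831) + O = (26698 - 11831) + 90 = 14867 + 90 = 14957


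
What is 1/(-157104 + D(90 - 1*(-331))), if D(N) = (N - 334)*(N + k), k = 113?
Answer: -1/110646 ≈ -9.0378e-6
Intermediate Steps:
D(N) = (-334 + N)*(113 + N) (D(N) = (N - 334)*(N + 113) = (-334 + N)*(113 + N))
1/(-157104 + D(90 - 1*(-331))) = 1/(-157104 + (-37742 + (90 - 1*(-331))² - 221*(90 - 1*(-331)))) = 1/(-157104 + (-37742 + (90 + 331)² - 221*(90 + 331))) = 1/(-157104 + (-37742 + 421² - 221*421)) = 1/(-157104 + (-37742 + 177241 - 93041)) = 1/(-157104 + 46458) = 1/(-110646) = -1/110646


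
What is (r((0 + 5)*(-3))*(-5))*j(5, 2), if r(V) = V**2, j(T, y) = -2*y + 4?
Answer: 0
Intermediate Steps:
j(T, y) = 4 - 2*y
(r((0 + 5)*(-3))*(-5))*j(5, 2) = (((0 + 5)*(-3))**2*(-5))*(4 - 2*2) = ((5*(-3))**2*(-5))*(4 - 4) = ((-15)**2*(-5))*0 = (225*(-5))*0 = -1125*0 = 0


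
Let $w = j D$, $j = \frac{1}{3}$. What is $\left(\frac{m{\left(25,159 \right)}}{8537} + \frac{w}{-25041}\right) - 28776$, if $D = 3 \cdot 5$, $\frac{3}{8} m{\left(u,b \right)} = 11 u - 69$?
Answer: $- \frac{2050525392007}{71258339} \approx -28776.0$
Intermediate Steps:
$m{\left(u,b \right)} = -184 + \frac{88 u}{3}$ ($m{\left(u,b \right)} = \frac{8 \left(11 u - 69\right)}{3} = \frac{8 \left(-69 + 11 u\right)}{3} = -184 + \frac{88 u}{3}$)
$j = \frac{1}{3} \approx 0.33333$
$D = 15$
$w = 5$ ($w = \frac{1}{3} \cdot 15 = 5$)
$\left(\frac{m{\left(25,159 \right)}}{8537} + \frac{w}{-25041}\right) - 28776 = \left(\frac{-184 + \frac{88}{3} \cdot 25}{8537} + \frac{5}{-25041}\right) - 28776 = \left(\left(-184 + \frac{2200}{3}\right) \frac{1}{8537} + 5 \left(- \frac{1}{25041}\right)\right) - 28776 = \left(\frac{1648}{3} \cdot \frac{1}{8537} - \frac{5}{25041}\right) - 28776 = \left(\frac{1648}{25611} - \frac{5}{25041}\right) - 28776 = \frac{4571057}{71258339} - 28776 = - \frac{2050525392007}{71258339}$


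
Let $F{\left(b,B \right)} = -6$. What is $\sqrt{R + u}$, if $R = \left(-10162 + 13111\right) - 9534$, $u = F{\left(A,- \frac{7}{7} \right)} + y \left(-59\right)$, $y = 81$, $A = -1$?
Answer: $i \sqrt{11370} \approx 106.63 i$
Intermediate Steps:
$u = -4785$ ($u = -6 + 81 \left(-59\right) = -6 - 4779 = -4785$)
$R = -6585$ ($R = 2949 - 9534 = -6585$)
$\sqrt{R + u} = \sqrt{-6585 - 4785} = \sqrt{-11370} = i \sqrt{11370}$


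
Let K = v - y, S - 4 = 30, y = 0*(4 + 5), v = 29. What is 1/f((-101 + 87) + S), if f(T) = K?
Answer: 1/29 ≈ 0.034483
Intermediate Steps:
y = 0 (y = 0*9 = 0)
S = 34 (S = 4 + 30 = 34)
K = 29 (K = 29 - 1*0 = 29 + 0 = 29)
f(T) = 29
1/f((-101 + 87) + S) = 1/29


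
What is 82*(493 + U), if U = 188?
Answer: 55842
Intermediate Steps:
82*(493 + U) = 82*(493 + 188) = 82*681 = 55842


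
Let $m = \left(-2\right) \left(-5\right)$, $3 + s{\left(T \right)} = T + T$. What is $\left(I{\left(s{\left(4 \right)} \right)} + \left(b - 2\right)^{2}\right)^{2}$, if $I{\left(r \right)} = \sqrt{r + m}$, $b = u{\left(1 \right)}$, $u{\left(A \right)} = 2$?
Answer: $15$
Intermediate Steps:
$s{\left(T \right)} = -3 + 2 T$ ($s{\left(T \right)} = -3 + \left(T + T\right) = -3 + 2 T$)
$m = 10$
$b = 2$
$I{\left(r \right)} = \sqrt{10 + r}$ ($I{\left(r \right)} = \sqrt{r + 10} = \sqrt{10 + r}$)
$\left(I{\left(s{\left(4 \right)} \right)} + \left(b - 2\right)^{2}\right)^{2} = \left(\sqrt{10 + \left(-3 + 2 \cdot 4\right)} + \left(2 - 2\right)^{2}\right)^{2} = \left(\sqrt{10 + \left(-3 + 8\right)} + 0^{2}\right)^{2} = \left(\sqrt{10 + 5} + 0\right)^{2} = \left(\sqrt{15} + 0\right)^{2} = \left(\sqrt{15}\right)^{2} = 15$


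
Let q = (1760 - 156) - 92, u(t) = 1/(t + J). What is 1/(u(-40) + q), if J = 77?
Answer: 37/55945 ≈ 0.00066136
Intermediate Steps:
u(t) = 1/(77 + t) (u(t) = 1/(t + 77) = 1/(77 + t))
q = 1512 (q = 1604 - 92 = 1512)
1/(u(-40) + q) = 1/(1/(77 - 40) + 1512) = 1/(1/37 + 1512) = 1/(55945/37) = 37/55945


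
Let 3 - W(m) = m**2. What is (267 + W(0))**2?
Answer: 72900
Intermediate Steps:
W(m) = 3 - m**2
(267 + W(0))**2 = (267 + (3 - 1*0**2))**2 = (267 + (3 - 1*0))**2 = (267 + (3 + 0))**2 = (267 + 3)**2 = 270**2 = 72900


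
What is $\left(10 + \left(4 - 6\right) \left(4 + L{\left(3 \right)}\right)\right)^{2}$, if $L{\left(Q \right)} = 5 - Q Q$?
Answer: $100$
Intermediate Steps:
$L{\left(Q \right)} = 5 - Q^{2}$
$\left(10 + \left(4 - 6\right) \left(4 + L{\left(3 \right)}\right)\right)^{2} = \left(10 + \left(4 - 6\right) \left(4 + \left(5 - 3^{2}\right)\right)\right)^{2} = \left(10 - 2 \left(4 + \left(5 - 9\right)\right)\right)^{2} = \left(10 - 2 \left(4 - 4\right)\right)^{2} = \left(10 - 0\right)^{2} = \left(10 + 0\right)^{2} = 10^{2} = 100$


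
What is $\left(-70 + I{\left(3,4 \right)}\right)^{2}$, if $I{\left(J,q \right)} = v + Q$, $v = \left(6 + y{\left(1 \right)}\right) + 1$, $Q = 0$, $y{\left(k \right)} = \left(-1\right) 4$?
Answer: $4489$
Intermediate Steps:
$y{\left(k \right)} = -4$
$v = 3$ ($v = \left(6 - 4\right) + 1 = 2 + 1 = 3$)
$I{\left(J,q \right)} = 3$ ($I{\left(J,q \right)} = 3 + 0 = 3$)
$\left(-70 + I{\left(3,4 \right)}\right)^{2} = \left(-70 + 3\right)^{2} = \left(-67\right)^{2} = 4489$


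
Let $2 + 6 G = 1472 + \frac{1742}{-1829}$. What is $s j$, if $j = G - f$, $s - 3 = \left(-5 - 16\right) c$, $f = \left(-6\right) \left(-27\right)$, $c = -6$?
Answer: $\frac{19545650}{1829} \approx 10687.0$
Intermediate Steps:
$f = 162$
$G = \frac{1343444}{5487}$ ($G = - \frac{1}{3} + \frac{1472 + \frac{1742}{-1829}}{6} = - \frac{1}{3} + \frac{1472 + 1742 \left(- \frac{1}{1829}\right)}{6} = - \frac{1}{3} + \frac{1472 - \frac{1742}{1829}}{6} = - \frac{1}{3} + \frac{1}{6} \cdot \frac{2690546}{1829} = - \frac{1}{3} + \frac{1345273}{5487} = \frac{1343444}{5487} \approx 244.84$)
$s = 129$ ($s = 3 + \left(-5 - 16\right) \left(-6\right) = 3 - -126 = 3 + 126 = 129$)
$j = \frac{454550}{5487}$ ($j = \frac{1343444}{5487} - 162 = \frac{454550}{5487} \approx 82.841$)
$s j = 129 \cdot \frac{454550}{5487} = \frac{19545650}{1829}$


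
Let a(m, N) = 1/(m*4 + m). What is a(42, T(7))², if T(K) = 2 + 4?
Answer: 1/44100 ≈ 2.2676e-5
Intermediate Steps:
T(K) = 6
a(m, N) = 1/(5*m) (a(m, N) = 1/(4*m + m) = 1/(5*m))
a(42, T(7))² = ((⅕)/42)² = ((⅕)*(1/42))² = (1/210)² = 1/44100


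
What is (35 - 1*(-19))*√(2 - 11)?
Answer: 162*I ≈ 162.0*I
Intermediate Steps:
(35 - 1*(-19))*√(2 - 11) = (35 + 19)*√(-9) = 54*(3*I) = 162*I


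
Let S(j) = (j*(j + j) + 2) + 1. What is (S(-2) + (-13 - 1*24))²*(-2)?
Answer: -1352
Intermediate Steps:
S(j) = 3 + 2*j² (S(j) = (j*(2*j) + 2) + 1 = (2*j² + 2) + 1 = (2 + 2*j²) + 1 = 3 + 2*j²)
(S(-2) + (-13 - 1*24))²*(-2) = ((3 + 2*(-2)²) + (-13 - 1*24))²*(-2) = ((3 + 2*4) + (-13 - 24))²*(-2) = ((3 + 8) - 37)²*(-2) = (11 - 37)²*(-2) = (-26)²*(-2) = 676*(-2) = -1352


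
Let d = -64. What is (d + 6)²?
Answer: 3364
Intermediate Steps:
(d + 6)² = (-64 + 6)² = (-58)² = 3364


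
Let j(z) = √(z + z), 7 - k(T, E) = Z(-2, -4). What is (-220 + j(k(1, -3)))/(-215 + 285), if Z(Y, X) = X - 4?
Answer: -22/7 + √30/70 ≈ -3.0646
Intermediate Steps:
Z(Y, X) = -4 + X
k(T, E) = 15 (k(T, E) = 7 - (-4 - 4) = 7 - 1*(-8) = 7 + 8 = 15)
j(z) = √2*√z (j(z) = √(2*z) = √2*√z)
(-220 + j(k(1, -3)))/(-215 + 285) = (-220 + √2*√15)/(-215 + 285) = (-220 + √30)/70 = (-220 + √30)*(1/70) = -22/7 + √30/70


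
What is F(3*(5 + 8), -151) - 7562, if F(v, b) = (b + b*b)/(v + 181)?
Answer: -164099/22 ≈ -7459.0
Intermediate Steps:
F(v, b) = (b + b²)/(181 + v)
F(3*(5 + 8), -151) - 7562 = -151*(1 - 151)/(181 + 3*(5 + 8)) - 7562 = -151*(-150)/(181 + 3*13) - 7562 = -151*(-150)/(181 + 39) - 7562 = -151*(-150)/220 - 7562 = -151*1/220*(-150) - 7562 = 2265/22 - 7562 = -164099/22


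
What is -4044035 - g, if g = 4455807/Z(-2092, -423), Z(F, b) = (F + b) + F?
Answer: -18626413438/4607 ≈ -4.0431e+6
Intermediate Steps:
Z(F, b) = b + 2*F
g = -4455807/4607 (g = 4455807/(-423 + 2*(-2092)) = 4455807/(-423 - 4184) = 4455807/(-4607) = 4455807*(-1/4607) = -4455807/4607 ≈ -967.18)
-4044035 - g = -4044035 - 1*(-4455807/4607) = -4044035 + 4455807/4607 = -18626413438/4607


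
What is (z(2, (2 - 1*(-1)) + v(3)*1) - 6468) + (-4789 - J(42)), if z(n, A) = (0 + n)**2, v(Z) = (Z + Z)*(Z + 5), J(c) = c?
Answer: -11295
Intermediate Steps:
v(Z) = 2*Z*(5 + Z) (v(Z) = (2*Z)*(5 + Z) = 2*Z*(5 + Z))
z(n, A) = n**2
(z(2, (2 - 1*(-1)) + v(3)*1) - 6468) + (-4789 - J(42)) = (2**2 - 6468) + (-4789 - 1*42) = (4 - 6468) + (-4789 - 42) = -6464 - 4831 = -11295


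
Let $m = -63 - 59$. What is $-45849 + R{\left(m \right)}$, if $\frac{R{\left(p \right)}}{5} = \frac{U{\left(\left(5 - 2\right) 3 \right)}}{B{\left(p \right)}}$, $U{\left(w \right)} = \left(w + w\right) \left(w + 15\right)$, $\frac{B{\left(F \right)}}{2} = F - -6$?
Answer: $- \frac{1329891}{29} \approx -45858.0$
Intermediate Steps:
$B{\left(F \right)} = 12 + 2 F$ ($B{\left(F \right)} = 2 \left(F - -6\right) = 2 \left(F + 6\right) = 2 \left(6 + F\right) = 12 + 2 F$)
$m = -122$
$U{\left(w \right)} = 2 w \left(15 + w\right)$
$R{\left(p \right)} = \frac{2160}{12 + 2 p}$ ($R{\left(p \right)} = 5 \frac{2 \left(5 - 2\right) 3 \left(15 + \left(5 - 2\right) 3\right)}{12 + 2 p} = 5 \frac{2 \cdot 3 \cdot 3 \left(15 + 3 \cdot 3\right)}{12 + 2 p} = 5 \frac{2 \cdot 9 \left(15 + 9\right)}{12 + 2 p} = 5 \frac{2 \cdot 9 \cdot 24}{12 + 2 p} = 5 \frac{432}{12 + 2 p} = \frac{2160}{12 + 2 p}$)
$-45849 + R{\left(m \right)} = -45849 + \frac{1080}{6 - 122} = -45849 + \frac{1080}{-116} = -45849 + 1080 \left(- \frac{1}{116}\right) = -45849 - \frac{270}{29} = - \frac{1329891}{29}$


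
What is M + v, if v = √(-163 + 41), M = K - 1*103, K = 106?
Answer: 3 + I*√122 ≈ 3.0 + 11.045*I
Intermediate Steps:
M = 3 (M = 106 - 1*103 = 106 - 103 = 3)
v = I*√122 (v = √(-122) = I*√122 ≈ 11.045*I)
M + v = 3 + I*√122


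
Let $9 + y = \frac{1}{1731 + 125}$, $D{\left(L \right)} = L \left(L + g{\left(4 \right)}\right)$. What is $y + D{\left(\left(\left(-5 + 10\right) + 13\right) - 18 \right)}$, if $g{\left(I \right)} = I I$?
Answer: $- \frac{16703}{1856} \approx -8.9995$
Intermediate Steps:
$g{\left(I \right)} = I^{2}$
$D{\left(L \right)} = L \left(16 + L\right)$ ($D{\left(L \right)} = L \left(L + 4^{2}\right) = L \left(L + 16\right) = L \left(16 + L\right)$)
$y = - \frac{16703}{1856}$ ($y = -9 + \frac{1}{1731 + 125} = -9 + \frac{1}{1856} = - \frac{16703}{1856} \approx -8.9995$)
$y + D{\left(\left(\left(-5 + 10\right) + 13\right) - 18 \right)} = - \frac{16703}{1856} + \left(\left(\left(-5 + 10\right) + 13\right) - 18\right) \left(16 + \left(\left(\left(-5 + 10\right) + 13\right) - 18\right)\right) = - \frac{16703}{1856} + \left(\left(5 + 13\right) - 18\right) \left(16 + \left(\left(5 + 13\right) - 18\right)\right) = - \frac{16703}{1856} + \left(18 - 18\right) \left(16 + \left(18 - 18\right)\right) = - \frac{16703}{1856} + 0 \left(16 + 0\right) = - \frac{16703}{1856} + 0 \cdot 16 = - \frac{16703}{1856} + 0 = - \frac{16703}{1856}$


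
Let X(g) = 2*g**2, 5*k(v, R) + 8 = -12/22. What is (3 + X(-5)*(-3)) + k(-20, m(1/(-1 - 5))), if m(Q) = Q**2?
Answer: -8179/55 ≈ -148.71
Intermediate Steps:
k(v, R) = -94/55 (k(v, R) = -8/5 + (-12/22)/5 = -8/5 + (-12*1/22)/5 = -8/5 + (1/5)*(-6/11) = -8/5 - 6/55 = -94/55)
(3 + X(-5)*(-3)) + k(-20, m(1/(-1 - 5))) = (3 + (2*(-5)**2)*(-3)) - 94/55 = (3 + (2*25)*(-3)) - 94/55 = (3 + 50*(-3)) - 94/55 = (3 - 150) - 94/55 = -147 - 94/55 = -8179/55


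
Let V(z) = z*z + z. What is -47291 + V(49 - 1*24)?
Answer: -46641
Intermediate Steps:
V(z) = z + z**2 (V(z) = z**2 + z = z + z**2)
-47291 + V(49 - 1*24) = -47291 + (49 - 1*24)*(1 + (49 - 1*24)) = -47291 + (49 - 24)*(1 + (49 - 24)) = -47291 + 25*(1 + 25) = -47291 + 25*26 = -47291 + 650 = -46641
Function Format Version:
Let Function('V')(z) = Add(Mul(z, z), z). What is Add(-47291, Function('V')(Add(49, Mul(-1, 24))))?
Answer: -46641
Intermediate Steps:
Function('V')(z) = Add(z, Pow(z, 2)) (Function('V')(z) = Add(Pow(z, 2), z) = Add(z, Pow(z, 2)))
Add(-47291, Function('V')(Add(49, Mul(-1, 24)))) = Add(-47291, Mul(Add(49, Mul(-1, 24)), Add(1, Add(49, Mul(-1, 24))))) = Add(-47291, Mul(Add(49, -24), Add(1, Add(49, -24)))) = Add(-47291, Mul(25, Add(1, 25))) = Add(-47291, Mul(25, 26)) = Add(-47291, 650) = -46641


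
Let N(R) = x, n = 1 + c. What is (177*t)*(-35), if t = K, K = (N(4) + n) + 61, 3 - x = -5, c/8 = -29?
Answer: 1003590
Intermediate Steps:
c = -232 (c = 8*(-29) = -232)
x = 8 (x = 3 - 1*(-5) = 3 + 5 = 8)
n = -231 (n = 1 - 232 = -231)
N(R) = 8
K = -162 (K = (8 - 231) + 61 = -223 + 61 = -162)
t = -162
(177*t)*(-35) = (177*(-162))*(-35) = -28674*(-35) = 1003590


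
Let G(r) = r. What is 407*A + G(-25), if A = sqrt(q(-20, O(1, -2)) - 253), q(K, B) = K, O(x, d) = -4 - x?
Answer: -25 + 407*I*sqrt(273) ≈ -25.0 + 6724.7*I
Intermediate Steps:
A = I*sqrt(273) (A = sqrt(-20 - 253) = sqrt(-273) = I*sqrt(273) ≈ 16.523*I)
407*A + G(-25) = 407*(I*sqrt(273)) - 25 = 407*I*sqrt(273) - 25 = -25 + 407*I*sqrt(273)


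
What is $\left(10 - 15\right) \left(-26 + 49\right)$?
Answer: $-115$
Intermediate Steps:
$\left(10 - 15\right) \left(-26 + 49\right) = \left(10 - 15\right) 23 = \left(-5\right) 23 = -115$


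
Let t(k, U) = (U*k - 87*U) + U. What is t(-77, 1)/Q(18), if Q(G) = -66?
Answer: 163/66 ≈ 2.4697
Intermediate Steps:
t(k, U) = -86*U + U*k (t(k, U) = (-87*U + U*k) + U = -86*U + U*k)
t(-77, 1)/Q(18) = (1*(-86 - 77))/(-66) = (1*(-163))*(-1/66) = -163*(-1/66) = 163/66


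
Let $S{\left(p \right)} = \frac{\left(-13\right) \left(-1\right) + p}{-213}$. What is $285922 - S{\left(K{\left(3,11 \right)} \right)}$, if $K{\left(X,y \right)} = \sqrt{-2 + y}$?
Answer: $\frac{60901402}{213} \approx 2.8592 \cdot 10^{5}$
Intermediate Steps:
$S{\left(p \right)} = - \frac{13}{213} - \frac{p}{213}$ ($S{\left(p \right)} = \left(13 + p\right) \left(- \frac{1}{213}\right) = - \frac{13}{213} - \frac{p}{213}$)
$285922 - S{\left(K{\left(3,11 \right)} \right)} = 285922 - \left(- \frac{13}{213} - \frac{\sqrt{-2 + 11}}{213}\right) = 285922 - \left(- \frac{13}{213} - \frac{\sqrt{9}}{213}\right) = 285922 - \left(- \frac{13}{213} - \frac{1}{71}\right) = 285922 - - \frac{16}{213} = 285922 + \frac{16}{213} = \frac{60901402}{213}$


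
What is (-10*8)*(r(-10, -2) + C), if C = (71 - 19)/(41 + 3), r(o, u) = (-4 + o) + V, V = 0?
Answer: 11280/11 ≈ 1025.5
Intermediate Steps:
r(o, u) = -4 + o (r(o, u) = (-4 + o) + 0 = -4 + o)
C = 13/11 (C = 52/44 = 52*(1/44) = 13/11 ≈ 1.1818)
(-10*8)*(r(-10, -2) + C) = (-10*8)*((-4 - 10) + 13/11) = -80*(-14 + 13/11) = -80*(-141/11) = 11280/11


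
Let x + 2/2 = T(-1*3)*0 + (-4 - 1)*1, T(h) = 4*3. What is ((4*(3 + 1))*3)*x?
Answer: -288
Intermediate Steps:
T(h) = 12
x = -6 (x = -1 + (12*0 + (-4 - 1)*1) = -1 + (0 - 5*1) = -1 + (0 - 5) = -1 - 5 = -6)
((4*(3 + 1))*3)*x = ((4*(3 + 1))*3)*(-6) = ((4*4)*3)*(-6) = (16*3)*(-6) = 48*(-6) = -288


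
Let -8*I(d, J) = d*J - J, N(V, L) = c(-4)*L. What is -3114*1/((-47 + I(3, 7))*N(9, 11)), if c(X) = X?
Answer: -1038/715 ≈ -1.4517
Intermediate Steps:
N(V, L) = -4*L
I(d, J) = J/8 - J*d/8 (I(d, J) = -(d*J - J)/8 = -(J*d - J)/8 = -(-J + J*d)/8 = J/8 - J*d/8)
-3114*1/((-47 + I(3, 7))*N(9, 11)) = -3114*(-1/(44*(-47 + (⅛)*7*(1 - 1*3)))) = -3114*(-1/(44*(-47 + (⅛)*7*(1 - 3)))) = -3114*(-1/(44*(-47 + (⅛)*7*(-2)))) = -3114*(-1/(44*(-47 - 7/4))) = -3114/((-44*(-195/4))) = -3114/2145 = -3114*1/2145 = -1038/715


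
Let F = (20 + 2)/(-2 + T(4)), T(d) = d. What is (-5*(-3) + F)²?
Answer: 676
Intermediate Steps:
F = 11 (F = (20 + 2)/(-2 + 4) = 22/2 = 22*(½) = 11)
(-5*(-3) + F)² = (-5*(-3) + 11)² = (15 + 11)² = 26² = 676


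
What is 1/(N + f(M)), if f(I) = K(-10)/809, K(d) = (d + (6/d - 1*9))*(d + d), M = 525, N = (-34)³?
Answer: -809/31796544 ≈ -2.5443e-5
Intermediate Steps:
N = -39304
K(d) = 2*d*(-9 + d + 6/d) (K(d) = (d + (6/d - 9))*(2*d) = (d + (-9 + 6/d))*(2*d) = (-9 + d + 6/d)*(2*d) = 2*d*(-9 + d + 6/d))
f(I) = 392/809 (f(I) = (12 - 18*(-10) + 2*(-10)²)/809 = (12 + 180 + 2*100)*(1/809) = (12 + 180 + 200)*(1/809) = 392*(1/809) = 392/809)
1/(N + f(M)) = 1/(-39304 + 392/809) = 1/(-31796544/809) = -809/31796544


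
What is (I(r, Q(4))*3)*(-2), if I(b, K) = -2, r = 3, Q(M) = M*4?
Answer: 12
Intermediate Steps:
Q(M) = 4*M
(I(r, Q(4))*3)*(-2) = -2*3*(-2) = -6*(-2) = 12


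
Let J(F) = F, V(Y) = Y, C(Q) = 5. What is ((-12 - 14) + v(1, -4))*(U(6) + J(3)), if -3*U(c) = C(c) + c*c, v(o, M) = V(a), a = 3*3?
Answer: 544/3 ≈ 181.33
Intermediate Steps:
a = 9
v(o, M) = 9
U(c) = -5/3 - c²/3 (U(c) = -(5 + c*c)/3 = -(5 + c²)/3 = -5/3 - c²/3)
((-12 - 14) + v(1, -4))*(U(6) + J(3)) = ((-12 - 14) + 9)*((-5/3 - ⅓*6²) + 3) = (-26 + 9)*((-5/3 - ⅓*36) + 3) = -17*((-5/3 - 12) + 3) = -17*(-41/3 + 3) = -17*(-32/3) = 544/3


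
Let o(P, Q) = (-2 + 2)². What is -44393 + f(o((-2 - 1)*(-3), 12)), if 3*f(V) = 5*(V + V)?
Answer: -44393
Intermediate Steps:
o(P, Q) = 0 (o(P, Q) = 0² = 0)
f(V) = 10*V/3 (f(V) = (5*(V + V))/3 = (5*(2*V))/3 = (10*V)/3 = 10*V/3)
-44393 + f(o((-2 - 1)*(-3), 12)) = -44393 + (10/3)*0 = -44393 + 0 = -44393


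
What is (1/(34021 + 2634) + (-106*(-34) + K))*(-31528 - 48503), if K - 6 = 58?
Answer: -10760211246771/36655 ≈ -2.9355e+8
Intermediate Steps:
K = 64 (K = 6 + 58 = 64)
(1/(34021 + 2634) + (-106*(-34) + K))*(-31528 - 48503) = (1/(34021 + 2634) + (-106*(-34) + 64))*(-31528 - 48503) = (1/36655 + (3604 + 64))*(-80031) = (1/36655 + 3668)*(-80031) = (134450541/36655)*(-80031) = -10760211246771/36655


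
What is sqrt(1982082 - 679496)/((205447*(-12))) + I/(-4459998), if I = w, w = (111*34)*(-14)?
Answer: 8806/743333 - sqrt(1302586)/2465364 ≈ 0.011384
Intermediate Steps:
w = -52836 (w = 3774*(-14) = -52836)
I = -52836
sqrt(1982082 - 679496)/((205447*(-12))) + I/(-4459998) = sqrt(1982082 - 679496)/((205447*(-12))) - 52836/(-4459998) = sqrt(1302586)/(-2465364) - 52836*(-1/4459998) = sqrt(1302586)*(-1/2465364) + 8806/743333 = -sqrt(1302586)/2465364 + 8806/743333 = 8806/743333 - sqrt(1302586)/2465364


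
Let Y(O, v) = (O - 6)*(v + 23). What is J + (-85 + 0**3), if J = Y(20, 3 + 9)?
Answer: 405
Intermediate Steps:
Y(O, v) = (-6 + O)*(23 + v)
J = 490 (J = -138 - 6*(3 + 9) + 23*20 + 20*(3 + 9) = -138 - 6*12 + 460 + 20*12 = -138 - 72 + 460 + 240 = 490)
J + (-85 + 0**3) = 490 + (-85 + 0**3) = 490 + (-85 + 0) = 490 - 85 = 405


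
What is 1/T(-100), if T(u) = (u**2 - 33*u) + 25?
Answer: 1/13325 ≈ 7.5047e-5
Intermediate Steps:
T(u) = 25 + u**2 - 33*u
1/T(-100) = 1/(25 + (-100)**2 - 33*(-100)) = 1/(25 + 10000 + 3300) = 1/13325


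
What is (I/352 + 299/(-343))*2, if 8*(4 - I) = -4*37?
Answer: -195061/120736 ≈ -1.6156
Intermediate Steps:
I = 45/2 (I = 4 - (-1)*37/2 = 4 - ⅛*(-148) = 4 + 37/2 = 45/2 ≈ 22.500)
(I/352 + 299/(-343))*2 = ((45/2)/352 + 299/(-343))*2 = ((45/2)*(1/352) + 299*(-1/343))*2 = (45/704 - 299/343)*2 = -195061/241472*2 = -195061/120736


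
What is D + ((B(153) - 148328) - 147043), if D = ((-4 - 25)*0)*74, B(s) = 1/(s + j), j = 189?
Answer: -101016881/342 ≈ -2.9537e+5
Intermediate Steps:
B(s) = 1/(189 + s) (B(s) = 1/(s + 189) = 1/(189 + s))
D = 0 (D = -29*0*74 = 0*74 = 0)
D + ((B(153) - 148328) - 147043) = 0 + ((1/(189 + 153) - 148328) - 147043) = 0 + ((1/342 - 148328) - 147043) = 0 + (-50728175/342 - 147043) = 0 - 101016881/342 = -101016881/342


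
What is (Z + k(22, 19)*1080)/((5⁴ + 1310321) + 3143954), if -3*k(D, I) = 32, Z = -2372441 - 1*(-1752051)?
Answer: -63191/445490 ≈ -0.14185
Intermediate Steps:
Z = -620390 (Z = -2372441 + 1752051 = -620390)
k(D, I) = -32/3 (k(D, I) = -⅓*32 = -32/3)
(Z + k(22, 19)*1080)/((5⁴ + 1310321) + 3143954) = (-620390 - 32/3*1080)/((5⁴ + 1310321) + 3143954) = (-620390 - 11520)/((625 + 1310321) + 3143954) = -631910/(1310946 + 3143954) = -631910/4454900 = -631910*1/4454900 = -63191/445490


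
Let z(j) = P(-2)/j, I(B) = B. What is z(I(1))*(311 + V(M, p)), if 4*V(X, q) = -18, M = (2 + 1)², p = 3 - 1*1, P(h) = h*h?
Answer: 1226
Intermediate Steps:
P(h) = h²
z(j) = 4/j (z(j) = (-2)²/j = 4/j)
p = 2 (p = 3 - 1 = 2)
M = 9 (M = 3² = 9)
V(X, q) = -9/2 (V(X, q) = (¼)*(-18) = -9/2)
z(I(1))*(311 + V(M, p)) = (4/1)*(311 - 9/2) = (4*1)*(613/2) = 4*(613/2) = 1226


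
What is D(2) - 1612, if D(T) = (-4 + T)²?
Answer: -1608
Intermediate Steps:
D(2) - 1612 = (-4 + 2)² - 1612 = (-2)² - 1612 = 4 - 1612 = -1608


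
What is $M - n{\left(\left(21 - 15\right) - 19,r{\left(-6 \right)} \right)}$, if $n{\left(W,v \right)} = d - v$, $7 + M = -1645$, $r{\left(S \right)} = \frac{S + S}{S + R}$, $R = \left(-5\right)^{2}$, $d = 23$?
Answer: $- \frac{31837}{19} \approx -1675.6$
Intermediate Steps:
$R = 25$
$r{\left(S \right)} = \frac{2 S}{25 + S}$ ($r{\left(S \right)} = \frac{S + S}{S + 25} = \frac{2 S}{25 + S}$)
$M = -1652$ ($M = -7 - 1645 = -1652$)
$n{\left(W,v \right)} = 23 - v$
$M - n{\left(\left(21 - 15\right) - 19,r{\left(-6 \right)} \right)} = -1652 - \left(23 - 2 \left(-6\right) \frac{1}{25 - 6}\right) = -1652 - \left(23 - 2 \left(-6\right) \frac{1}{19}\right) = -1652 - \left(23 - - \frac{12}{19}\right) = -1652 - \left(23 + \frac{12}{19}\right) = -1652 - \frac{449}{19} = - \frac{31837}{19}$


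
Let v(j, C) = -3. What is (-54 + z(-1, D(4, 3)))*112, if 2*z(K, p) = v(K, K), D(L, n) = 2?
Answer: -6216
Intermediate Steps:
z(K, p) = -3/2 (z(K, p) = (1/2)*(-3) = -3/2)
(-54 + z(-1, D(4, 3)))*112 = (-54 - 3/2)*112 = -111/2*112 = -6216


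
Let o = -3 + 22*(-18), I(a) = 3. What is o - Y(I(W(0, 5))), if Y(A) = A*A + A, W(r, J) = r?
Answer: -411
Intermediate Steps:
Y(A) = A + A² (Y(A) = A² + A = A + A²)
o = -399 (o = -3 - 396 = -399)
o - Y(I(W(0, 5))) = -399 - 3*(1 + 3) = -399 - 3*4 = -399 - 1*12 = -399 - 12 = -411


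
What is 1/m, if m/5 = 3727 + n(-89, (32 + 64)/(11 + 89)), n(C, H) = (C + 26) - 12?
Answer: 1/18260 ≈ 5.4765e-5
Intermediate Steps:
n(C, H) = 14 + C (n(C, H) = (26 + C) - 12 = 14 + C)
m = 18260 (m = 5*(3727 + (14 - 89)) = 5*(3727 - 75) = 5*3652 = 18260)
1/m = 1/18260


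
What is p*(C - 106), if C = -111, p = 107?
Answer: -23219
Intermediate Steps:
p*(C - 106) = 107*(-111 - 106) = 107*(-217) = -23219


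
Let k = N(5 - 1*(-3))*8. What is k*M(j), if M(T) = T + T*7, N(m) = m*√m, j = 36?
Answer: 36864*√2 ≈ 52134.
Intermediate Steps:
N(m) = m^(3/2)
k = 128*√2 (k = (5 - 1*(-3))^(3/2)*8 = (5 + 3)^(3/2)*8 = 8^(3/2)*8 = (16*√2)*8 = 128*√2 ≈ 181.02)
M(T) = 8*T (M(T) = T + 7*T = 8*T)
k*M(j) = (128*√2)*(8*36) = (128*√2)*288 = 36864*√2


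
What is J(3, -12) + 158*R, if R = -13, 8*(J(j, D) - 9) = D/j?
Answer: -4091/2 ≈ -2045.5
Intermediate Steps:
J(j, D) = 9 + D/(8*j) (J(j, D) = 9 + (D/j)/8 = 9 + D/(8*j))
J(3, -12) + 158*R = (9 + (⅛)*(-12)/3) + 158*(-13) = (9 + (⅛)*(-12)*(⅓)) - 2054 = (9 - ½) - 2054 = 17/2 - 2054 = -4091/2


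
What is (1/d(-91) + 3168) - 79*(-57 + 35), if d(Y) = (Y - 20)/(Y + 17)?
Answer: 14720/3 ≈ 4906.7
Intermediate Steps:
d(Y) = (-20 + Y)/(17 + Y)
(1/d(-91) + 3168) - 79*(-57 + 35) = (1/((-20 - 91)/(17 - 91)) + 3168) - 79*(-57 + 35) = (1/(-111/(-74)) + 3168) - 79*(-22) = (1/(-1/74*(-111)) + 3168) + 1738 = (1/(3/2) + 3168) + 1738 = (2/3 + 3168) + 1738 = 9506/3 + 1738 = 14720/3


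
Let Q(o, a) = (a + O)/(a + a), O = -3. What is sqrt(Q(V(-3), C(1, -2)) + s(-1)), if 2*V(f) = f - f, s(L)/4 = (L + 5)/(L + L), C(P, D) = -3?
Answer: I*sqrt(7) ≈ 2.6458*I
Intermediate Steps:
s(L) = 2*(5 + L)/L (s(L) = 4*((L + 5)/(L + L)) = 4*((5 + L)/((2*L))) = 4*((5 + L)*(1/(2*L))) = 4*((5 + L)/(2*L)) = 2*(5 + L)/L)
V(f) = 0 (V(f) = (f - f)/2 = (1/2)*0 = 0)
Q(o, a) = (-3 + a)/(2*a) (Q(o, a) = (a - 3)/(a + a) = (-3 + a)/((2*a)) = (-3 + a)*(1/(2*a)) = (-3 + a)/(2*a))
sqrt(Q(V(-3), C(1, -2)) + s(-1)) = sqrt((1/2)*(-3 - 3)/(-3) + (2 + 10/(-1))) = sqrt((1/2)*(-1/3)*(-6) + (2 + 10*(-1))) = sqrt(1 + (2 - 10)) = sqrt(1 - 8) = sqrt(-7) = I*sqrt(7)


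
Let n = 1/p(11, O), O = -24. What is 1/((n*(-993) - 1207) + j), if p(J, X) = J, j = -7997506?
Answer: -11/87986836 ≈ -1.2502e-7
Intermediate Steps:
n = 1/11 ≈ 0.090909
1/((n*(-993) - 1207) + j) = 1/(((1/11)*(-993) - 1207) - 7997506) = 1/((-993/11 - 1207) - 7997506) = 1/(-14270/11 - 7997506) = 1/(-87986836/11) = -11/87986836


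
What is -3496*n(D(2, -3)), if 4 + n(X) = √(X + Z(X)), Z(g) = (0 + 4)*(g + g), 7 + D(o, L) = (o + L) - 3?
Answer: 13984 - 10488*I*√11 ≈ 13984.0 - 34785.0*I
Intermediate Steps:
D(o, L) = -10 + L + o (D(o, L) = -7 + ((o + L) - 3) = -7 + ((L + o) - 3) = -7 + (-3 + L + o) = -10 + L + o)
Z(g) = 8*g (Z(g) = 4*(2*g) = 8*g)
n(X) = -4 + 3*√X (n(X) = -4 + √(X + 8*X) = -4 + √(9*X) = -4 + 3*√X)
-3496*n(D(2, -3)) = -3496*(-4 + 3*√(-10 - 3 + 2)) = -3496*(-4 + 3*√(-11)) = -3496*(-4 + 3*(I*√11)) = -3496*(-4 + 3*I*√11) = 13984 - 10488*I*√11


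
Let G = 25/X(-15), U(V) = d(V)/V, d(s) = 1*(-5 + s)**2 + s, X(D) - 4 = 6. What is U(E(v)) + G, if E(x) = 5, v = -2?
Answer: 7/2 ≈ 3.5000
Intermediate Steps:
X(D) = 10 (X(D) = 4 + 6 = 10)
d(s) = s + (-5 + s)**2 (d(s) = (-5 + s)**2 + s = s + (-5 + s)**2)
U(V) = (V + (-5 + V)**2)/V
G = 5/2 (G = 25/10 = 25*(1/10) = 5/2 ≈ 2.5000)
U(E(v)) + G = (5 + (-5 + 5)**2)/5 + 5/2 = (5 + 0**2)/5 + 5/2 = (5 + 0)/5 + 5/2 = (1/5)*5 + 5/2 = 1 + 5/2 = 7/2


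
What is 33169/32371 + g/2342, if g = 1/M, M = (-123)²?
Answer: 1175247954313/1146973091778 ≈ 1.0247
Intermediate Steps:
M = 15129
g = 1/15129 ≈ 6.6098e-5
33169/32371 + g/2342 = 33169/32371 + (1/15129)/2342 = 33169*(1/32371) + (1/15129)*(1/2342) = 33169/32371 + 1/35432118 = 1175247954313/1146973091778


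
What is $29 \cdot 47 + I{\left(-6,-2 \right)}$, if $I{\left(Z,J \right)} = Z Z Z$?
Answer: $1147$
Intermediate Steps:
$I{\left(Z,J \right)} = Z^{3}$ ($I{\left(Z,J \right)} = Z^{2} Z = Z^{3}$)
$29 \cdot 47 + I{\left(-6,-2 \right)} = 29 \cdot 47 + \left(-6\right)^{3} = 1363 - 216 = 1147$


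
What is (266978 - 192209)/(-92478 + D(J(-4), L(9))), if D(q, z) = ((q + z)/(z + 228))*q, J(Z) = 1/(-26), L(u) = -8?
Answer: -1010876880/1250302541 ≈ -0.80851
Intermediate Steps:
J(Z) = -1/26
D(q, z) = q*(q + z)/(228 + z) (D(q, z) = ((q + z)/(228 + z))*q = q*(q + z)/(228 + z))
(266978 - 192209)/(-92478 + D(J(-4), L(9))) = (266978 - 192209)/(-92478 - (-1/26 - 8)/(26*(228 - 8))) = 74769/(-92478 - 1/26*(-209/26)/220) = 74769/(-92478 - 1/26*1/220*(-209/26)) = 74769/(-92478 + 19/13520) = 74769/(-1250302541/13520) = 74769*(-13520/1250302541) = -1010876880/1250302541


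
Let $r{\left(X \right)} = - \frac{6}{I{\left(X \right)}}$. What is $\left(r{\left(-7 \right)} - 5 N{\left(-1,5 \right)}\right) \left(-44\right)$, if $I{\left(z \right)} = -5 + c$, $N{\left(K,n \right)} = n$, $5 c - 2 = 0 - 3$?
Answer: $\frac{13640}{13} \approx 1049.2$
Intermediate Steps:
$c = - \frac{1}{5}$ ($c = \frac{2}{5} + \frac{0 - 3}{5} = \frac{2}{5} + \frac{1}{5} \left(-3\right) = \frac{2}{5} - \frac{3}{5} = - \frac{1}{5} \approx -0.2$)
$I{\left(z \right)} = - \frac{26}{5}$ ($I{\left(z \right)} = -5 - \frac{1}{5} = - \frac{26}{5}$)
$r{\left(X \right)} = \frac{15}{13}$ ($r{\left(X \right)} = - \frac{6}{- \frac{26}{5}} = \left(-6\right) \left(- \frac{5}{26}\right) = \frac{15}{13}$)
$\left(r{\left(-7 \right)} - 5 N{\left(-1,5 \right)}\right) \left(-44\right) = \left(\frac{15}{13} - 25\right) \left(-44\right) = \left(- \frac{310}{13}\right) \left(-44\right) = \frac{13640}{13}$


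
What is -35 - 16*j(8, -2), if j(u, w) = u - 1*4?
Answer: -99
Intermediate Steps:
j(u, w) = -4 + u (j(u, w) = u - 4 = -4 + u)
-35 - 16*j(8, -2) = -35 - 16*(-4 + 8) = -35 - 16*4 = -35 - 64 = -99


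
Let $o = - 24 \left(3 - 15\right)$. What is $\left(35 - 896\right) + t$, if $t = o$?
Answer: $-573$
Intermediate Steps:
$o = 288$ ($o = \left(-24\right) \left(-12\right) = 288$)
$t = 288$
$\left(35 - 896\right) + t = \left(35 - 896\right) + 288 = -861 + 288 = -573$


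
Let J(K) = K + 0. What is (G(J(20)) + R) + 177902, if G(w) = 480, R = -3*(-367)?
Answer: 179483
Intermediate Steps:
J(K) = K
R = 1101
(G(J(20)) + R) + 177902 = (480 + 1101) + 177902 = 1581 + 177902 = 179483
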